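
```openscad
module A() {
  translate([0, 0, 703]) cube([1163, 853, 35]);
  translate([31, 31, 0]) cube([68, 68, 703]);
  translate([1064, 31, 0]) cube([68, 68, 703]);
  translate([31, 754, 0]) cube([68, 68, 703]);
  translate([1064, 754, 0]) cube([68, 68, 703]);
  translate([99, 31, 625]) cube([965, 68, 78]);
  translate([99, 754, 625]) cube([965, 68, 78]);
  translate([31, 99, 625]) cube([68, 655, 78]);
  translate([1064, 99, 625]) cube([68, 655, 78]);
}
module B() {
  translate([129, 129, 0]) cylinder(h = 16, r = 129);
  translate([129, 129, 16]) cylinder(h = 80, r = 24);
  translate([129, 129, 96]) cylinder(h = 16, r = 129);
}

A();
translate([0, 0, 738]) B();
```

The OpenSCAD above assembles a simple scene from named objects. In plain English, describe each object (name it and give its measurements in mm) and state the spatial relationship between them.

A is a rectangular dining table. The top is 1163×853×35 mm with its upper surface at z = 738 mm. It stands on four 68×68 mm square legs, each inset 31 mm from the nearest pair of top edges, running from the floor to the underside of the top. Four apron rails, 68 mm thick and 78 mm tall, run between adjacent legs with their top edges flush with the underside of the top and their outer faces flush with the legs' outer faces.

B is a spool: two coaxial disc flanges of radius 129 mm and thickness 16 mm, joined by a core cylinder of radius 24 mm and height 80 mm. The lower flange rests on z = 0 and the three cylinders share a vertical axis.

The spool is on top of the table.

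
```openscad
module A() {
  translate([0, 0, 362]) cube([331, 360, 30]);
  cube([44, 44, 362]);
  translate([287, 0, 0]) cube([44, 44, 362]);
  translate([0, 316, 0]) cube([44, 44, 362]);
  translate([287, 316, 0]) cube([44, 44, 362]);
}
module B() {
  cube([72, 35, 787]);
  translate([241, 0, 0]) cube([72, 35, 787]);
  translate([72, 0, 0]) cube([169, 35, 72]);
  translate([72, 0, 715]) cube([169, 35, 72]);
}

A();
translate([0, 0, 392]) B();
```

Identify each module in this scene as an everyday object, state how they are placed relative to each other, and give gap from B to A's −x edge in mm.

A is a stool. B is a picture frame. The picture frame is on top of the stool. The gap from the picture frame to the stool's −x edge is 0 mm.

The picture frame's min-x is at 0; the stool's min-x is 0; gap = 0 mm.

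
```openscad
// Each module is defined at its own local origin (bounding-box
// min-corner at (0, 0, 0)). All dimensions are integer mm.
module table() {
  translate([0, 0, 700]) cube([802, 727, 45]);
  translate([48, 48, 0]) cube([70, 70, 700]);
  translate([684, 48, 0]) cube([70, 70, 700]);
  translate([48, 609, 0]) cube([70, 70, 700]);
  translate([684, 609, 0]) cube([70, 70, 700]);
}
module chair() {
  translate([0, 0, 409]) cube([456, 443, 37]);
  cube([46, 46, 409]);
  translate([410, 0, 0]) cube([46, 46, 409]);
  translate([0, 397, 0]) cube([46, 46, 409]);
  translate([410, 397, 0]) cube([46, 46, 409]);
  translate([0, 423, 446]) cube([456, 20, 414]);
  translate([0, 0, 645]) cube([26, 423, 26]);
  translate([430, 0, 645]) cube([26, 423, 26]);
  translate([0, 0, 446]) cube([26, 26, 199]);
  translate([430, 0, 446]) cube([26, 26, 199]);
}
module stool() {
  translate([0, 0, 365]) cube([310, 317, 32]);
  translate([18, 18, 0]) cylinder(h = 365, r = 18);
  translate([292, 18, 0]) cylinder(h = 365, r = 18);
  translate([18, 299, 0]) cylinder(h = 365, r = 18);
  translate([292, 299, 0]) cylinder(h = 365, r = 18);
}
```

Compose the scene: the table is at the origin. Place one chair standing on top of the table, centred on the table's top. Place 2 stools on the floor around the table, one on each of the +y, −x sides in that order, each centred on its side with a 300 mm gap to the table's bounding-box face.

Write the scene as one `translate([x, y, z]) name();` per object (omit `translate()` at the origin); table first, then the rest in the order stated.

table();
translate([173, 142, 745]) chair();
translate([246, 1027, 0]) stool();
translate([-610, 205, 0]) stool();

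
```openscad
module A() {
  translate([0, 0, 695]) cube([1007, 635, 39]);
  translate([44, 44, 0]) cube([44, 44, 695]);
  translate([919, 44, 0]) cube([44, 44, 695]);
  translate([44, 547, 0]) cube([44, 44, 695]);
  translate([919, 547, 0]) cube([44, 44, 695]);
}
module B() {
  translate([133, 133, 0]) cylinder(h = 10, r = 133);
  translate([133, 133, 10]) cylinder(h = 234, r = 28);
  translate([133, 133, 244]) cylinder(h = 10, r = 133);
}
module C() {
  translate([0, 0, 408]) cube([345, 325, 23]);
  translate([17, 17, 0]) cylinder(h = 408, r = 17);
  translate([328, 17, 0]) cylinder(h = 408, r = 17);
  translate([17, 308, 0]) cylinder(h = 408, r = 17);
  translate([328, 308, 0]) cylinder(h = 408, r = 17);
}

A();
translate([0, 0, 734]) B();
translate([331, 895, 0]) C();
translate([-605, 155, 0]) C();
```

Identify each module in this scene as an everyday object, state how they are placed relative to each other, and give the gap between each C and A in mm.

A is a table. B is a spool. C is a stool. The spool is on top of the table. Two stools sit around the table at the +y, −x sides. The gap between each stool and the table is 260 mm.

Each stool's nearest face is 260 mm from the table's bounding box.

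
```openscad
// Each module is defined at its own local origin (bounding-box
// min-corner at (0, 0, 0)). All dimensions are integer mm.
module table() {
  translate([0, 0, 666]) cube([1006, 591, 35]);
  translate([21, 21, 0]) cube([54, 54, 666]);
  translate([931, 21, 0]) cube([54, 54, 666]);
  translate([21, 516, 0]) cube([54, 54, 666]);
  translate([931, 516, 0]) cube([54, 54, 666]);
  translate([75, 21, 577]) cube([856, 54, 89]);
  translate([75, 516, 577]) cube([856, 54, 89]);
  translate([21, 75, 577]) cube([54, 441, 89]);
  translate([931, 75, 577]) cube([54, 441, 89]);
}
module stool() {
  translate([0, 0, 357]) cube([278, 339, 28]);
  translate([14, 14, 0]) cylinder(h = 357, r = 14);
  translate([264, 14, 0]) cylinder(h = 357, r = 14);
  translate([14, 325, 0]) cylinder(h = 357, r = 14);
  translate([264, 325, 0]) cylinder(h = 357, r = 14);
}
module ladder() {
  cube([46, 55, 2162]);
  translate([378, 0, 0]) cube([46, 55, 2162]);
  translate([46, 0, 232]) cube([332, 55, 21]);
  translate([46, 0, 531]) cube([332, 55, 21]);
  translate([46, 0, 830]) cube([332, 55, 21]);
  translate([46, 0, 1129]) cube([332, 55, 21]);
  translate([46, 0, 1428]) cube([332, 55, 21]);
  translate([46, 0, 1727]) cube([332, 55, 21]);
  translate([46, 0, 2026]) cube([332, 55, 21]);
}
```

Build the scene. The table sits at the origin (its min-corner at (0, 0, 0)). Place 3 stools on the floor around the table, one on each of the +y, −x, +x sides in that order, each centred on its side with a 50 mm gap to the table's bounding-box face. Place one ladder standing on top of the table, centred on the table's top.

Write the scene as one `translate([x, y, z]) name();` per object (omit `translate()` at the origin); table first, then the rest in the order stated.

table();
translate([364, 641, 0]) stool();
translate([-328, 126, 0]) stool();
translate([1056, 126, 0]) stool();
translate([291, 268, 701]) ladder();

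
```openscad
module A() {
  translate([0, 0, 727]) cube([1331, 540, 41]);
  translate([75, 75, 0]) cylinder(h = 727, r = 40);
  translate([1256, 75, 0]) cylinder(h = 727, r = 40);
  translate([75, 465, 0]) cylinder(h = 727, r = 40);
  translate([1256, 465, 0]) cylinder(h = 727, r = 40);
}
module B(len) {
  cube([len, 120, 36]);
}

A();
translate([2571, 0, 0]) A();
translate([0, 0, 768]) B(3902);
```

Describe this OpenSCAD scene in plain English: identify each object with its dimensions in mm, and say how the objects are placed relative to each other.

A is a table: top 1331 mm (x) × 540 mm (y), 41 mm thick, upper face at z = 768 mm, on four round legs of 80 mm diameter, each leg's bounding box inset 35 mm from the nearest pair of top edges, running from z = 0 to the bottom of the top.

B is a rectangular beam 3902 mm long (x), 120 mm deep (y), 36 mm thick (z).

The beam spans the tops of two tables placed 1240 mm apart, resting at z = 768 mm.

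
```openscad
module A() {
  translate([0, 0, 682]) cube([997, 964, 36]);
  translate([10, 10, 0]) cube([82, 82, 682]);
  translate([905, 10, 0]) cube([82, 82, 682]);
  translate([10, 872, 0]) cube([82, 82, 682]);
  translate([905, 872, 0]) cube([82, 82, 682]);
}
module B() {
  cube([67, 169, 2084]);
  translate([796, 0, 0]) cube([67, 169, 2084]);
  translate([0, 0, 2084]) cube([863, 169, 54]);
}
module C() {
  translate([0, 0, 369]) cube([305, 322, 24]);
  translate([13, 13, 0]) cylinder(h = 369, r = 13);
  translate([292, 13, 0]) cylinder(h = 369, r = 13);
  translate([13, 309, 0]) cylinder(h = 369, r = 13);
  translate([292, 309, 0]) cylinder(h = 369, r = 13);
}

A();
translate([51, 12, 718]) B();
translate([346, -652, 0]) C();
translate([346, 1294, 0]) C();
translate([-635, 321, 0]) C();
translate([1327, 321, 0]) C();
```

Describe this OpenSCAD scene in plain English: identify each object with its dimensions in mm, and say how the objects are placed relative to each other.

A is a table: top 997 mm (x) × 964 mm (y), 36 mm thick, upper face at z = 718 mm, on four 82×82 mm square legs, each inset 10 mm from the nearest pair of top edges, running from z = 0 to the bottom of the top.

B is a door frame. The clear opening is 729 mm wide and 2084 mm high. Two 67 mm wide jambs, 169 mm deep, stand either side of the opening from the floor to the top of the opening. A 54 mm thick head sits across the top of both jambs, spanning the full outside width of the frame.

C is a four-legged stool. The seat is a 305×322×24 mm slab whose top surface is at z = 393 mm; four round legs, each 26 mm in diameter, run from the floor (z = 0) to the underside of the seat, each leg's axis is inset half a diameter from the nearest pair of seat edges (so the leg's bounding box is flush with the corner).

The door frame is on top of the table. Four stools sit around the table at the −y, +y, −x, +x sides.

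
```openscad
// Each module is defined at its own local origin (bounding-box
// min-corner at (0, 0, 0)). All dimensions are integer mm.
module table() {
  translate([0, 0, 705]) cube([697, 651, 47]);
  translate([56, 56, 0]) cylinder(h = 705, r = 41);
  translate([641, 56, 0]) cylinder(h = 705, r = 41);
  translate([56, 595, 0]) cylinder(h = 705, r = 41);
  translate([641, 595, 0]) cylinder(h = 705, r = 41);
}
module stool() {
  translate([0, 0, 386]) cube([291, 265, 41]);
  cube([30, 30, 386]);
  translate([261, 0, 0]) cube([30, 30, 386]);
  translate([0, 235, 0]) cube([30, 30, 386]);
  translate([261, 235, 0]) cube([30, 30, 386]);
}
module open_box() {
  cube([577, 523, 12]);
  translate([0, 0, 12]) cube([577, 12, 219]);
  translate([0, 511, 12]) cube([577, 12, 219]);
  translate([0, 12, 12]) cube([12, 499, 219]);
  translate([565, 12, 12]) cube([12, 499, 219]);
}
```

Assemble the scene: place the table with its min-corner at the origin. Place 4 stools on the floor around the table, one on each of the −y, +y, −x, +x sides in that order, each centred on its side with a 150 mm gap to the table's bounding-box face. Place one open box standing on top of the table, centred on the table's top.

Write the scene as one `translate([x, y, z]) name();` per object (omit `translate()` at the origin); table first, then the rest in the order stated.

table();
translate([203, -415, 0]) stool();
translate([203, 801, 0]) stool();
translate([-441, 193, 0]) stool();
translate([847, 193, 0]) stool();
translate([60, 64, 752]) open_box();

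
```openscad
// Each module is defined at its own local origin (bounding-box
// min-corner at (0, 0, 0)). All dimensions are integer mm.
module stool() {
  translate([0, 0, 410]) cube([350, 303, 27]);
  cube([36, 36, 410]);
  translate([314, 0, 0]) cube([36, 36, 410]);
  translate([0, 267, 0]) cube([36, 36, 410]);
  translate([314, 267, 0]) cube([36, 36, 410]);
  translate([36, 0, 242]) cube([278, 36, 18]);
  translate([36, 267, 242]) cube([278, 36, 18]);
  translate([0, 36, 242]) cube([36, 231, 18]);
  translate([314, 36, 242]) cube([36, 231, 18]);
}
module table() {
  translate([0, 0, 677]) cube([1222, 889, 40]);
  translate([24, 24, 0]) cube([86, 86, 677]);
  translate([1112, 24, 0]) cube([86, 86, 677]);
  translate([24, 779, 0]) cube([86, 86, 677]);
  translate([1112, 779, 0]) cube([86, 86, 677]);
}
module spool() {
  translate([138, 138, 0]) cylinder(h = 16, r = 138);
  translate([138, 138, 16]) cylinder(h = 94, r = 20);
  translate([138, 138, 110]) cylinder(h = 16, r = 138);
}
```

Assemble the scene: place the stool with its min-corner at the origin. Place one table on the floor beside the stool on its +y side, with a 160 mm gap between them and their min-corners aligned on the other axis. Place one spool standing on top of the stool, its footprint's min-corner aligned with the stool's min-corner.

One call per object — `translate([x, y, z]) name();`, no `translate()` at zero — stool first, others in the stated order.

stool();
translate([0, 463, 0]) table();
translate([0, 0, 437]) spool();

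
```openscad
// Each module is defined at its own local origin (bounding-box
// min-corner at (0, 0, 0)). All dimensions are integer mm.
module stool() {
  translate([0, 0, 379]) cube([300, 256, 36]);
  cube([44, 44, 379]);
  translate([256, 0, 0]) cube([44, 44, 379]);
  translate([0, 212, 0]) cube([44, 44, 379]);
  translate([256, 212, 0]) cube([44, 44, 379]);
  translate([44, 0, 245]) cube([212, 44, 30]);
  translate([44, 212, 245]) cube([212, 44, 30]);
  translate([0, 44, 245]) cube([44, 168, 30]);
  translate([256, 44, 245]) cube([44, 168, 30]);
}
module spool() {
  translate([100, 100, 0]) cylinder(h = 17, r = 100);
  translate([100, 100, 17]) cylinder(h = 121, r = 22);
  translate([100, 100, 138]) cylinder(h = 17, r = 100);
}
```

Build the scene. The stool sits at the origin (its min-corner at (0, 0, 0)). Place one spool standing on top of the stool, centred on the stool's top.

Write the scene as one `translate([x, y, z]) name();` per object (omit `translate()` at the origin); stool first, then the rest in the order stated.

stool();
translate([50, 28, 415]) spool();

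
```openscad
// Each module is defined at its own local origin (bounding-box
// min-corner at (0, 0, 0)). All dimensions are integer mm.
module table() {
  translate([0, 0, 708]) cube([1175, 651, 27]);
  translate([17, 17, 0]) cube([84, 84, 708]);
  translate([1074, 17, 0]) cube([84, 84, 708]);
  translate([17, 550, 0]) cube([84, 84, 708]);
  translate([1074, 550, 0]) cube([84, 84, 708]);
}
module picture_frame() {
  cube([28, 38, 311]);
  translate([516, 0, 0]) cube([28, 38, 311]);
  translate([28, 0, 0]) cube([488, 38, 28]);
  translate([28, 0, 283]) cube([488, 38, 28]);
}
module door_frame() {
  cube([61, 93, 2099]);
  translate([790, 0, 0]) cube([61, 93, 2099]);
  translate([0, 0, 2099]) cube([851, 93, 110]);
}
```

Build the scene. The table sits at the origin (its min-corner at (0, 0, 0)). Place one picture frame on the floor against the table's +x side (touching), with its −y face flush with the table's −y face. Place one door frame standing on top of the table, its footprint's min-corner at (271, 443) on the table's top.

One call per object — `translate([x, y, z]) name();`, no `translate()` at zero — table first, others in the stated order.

table();
translate([1175, 0, 0]) picture_frame();
translate([271, 443, 735]) door_frame();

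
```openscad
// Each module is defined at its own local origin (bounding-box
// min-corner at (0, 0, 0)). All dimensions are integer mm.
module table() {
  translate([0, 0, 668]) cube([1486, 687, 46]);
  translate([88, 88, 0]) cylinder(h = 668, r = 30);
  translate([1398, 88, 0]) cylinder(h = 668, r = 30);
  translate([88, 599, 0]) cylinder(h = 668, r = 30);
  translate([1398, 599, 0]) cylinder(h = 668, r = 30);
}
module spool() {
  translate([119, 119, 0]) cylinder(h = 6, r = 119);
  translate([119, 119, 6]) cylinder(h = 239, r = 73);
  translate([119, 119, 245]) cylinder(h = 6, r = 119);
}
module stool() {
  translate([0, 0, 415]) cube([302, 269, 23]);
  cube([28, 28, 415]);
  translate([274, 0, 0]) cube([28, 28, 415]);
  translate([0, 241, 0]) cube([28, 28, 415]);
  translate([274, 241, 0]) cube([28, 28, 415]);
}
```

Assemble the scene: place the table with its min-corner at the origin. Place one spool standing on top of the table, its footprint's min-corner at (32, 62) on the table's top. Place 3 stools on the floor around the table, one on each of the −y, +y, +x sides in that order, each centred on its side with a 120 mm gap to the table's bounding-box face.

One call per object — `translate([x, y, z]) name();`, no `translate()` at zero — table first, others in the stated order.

table();
translate([32, 62, 714]) spool();
translate([592, -389, 0]) stool();
translate([592, 807, 0]) stool();
translate([1606, 209, 0]) stool();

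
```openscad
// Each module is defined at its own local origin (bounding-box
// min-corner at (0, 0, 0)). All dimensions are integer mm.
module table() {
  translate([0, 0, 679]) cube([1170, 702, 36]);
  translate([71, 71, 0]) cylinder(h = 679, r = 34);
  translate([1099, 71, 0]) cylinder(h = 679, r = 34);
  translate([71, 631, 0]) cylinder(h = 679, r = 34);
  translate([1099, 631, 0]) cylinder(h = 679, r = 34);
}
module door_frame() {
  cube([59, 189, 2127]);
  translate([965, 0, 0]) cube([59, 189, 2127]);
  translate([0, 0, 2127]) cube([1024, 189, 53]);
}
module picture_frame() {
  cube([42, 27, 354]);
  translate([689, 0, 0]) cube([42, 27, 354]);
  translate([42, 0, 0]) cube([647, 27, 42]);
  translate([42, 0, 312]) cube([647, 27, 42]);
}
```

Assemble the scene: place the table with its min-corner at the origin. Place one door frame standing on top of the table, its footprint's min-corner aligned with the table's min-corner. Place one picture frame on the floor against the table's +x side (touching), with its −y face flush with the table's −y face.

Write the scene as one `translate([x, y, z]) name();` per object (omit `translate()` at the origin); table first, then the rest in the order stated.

table();
translate([0, 0, 715]) door_frame();
translate([1170, 0, 0]) picture_frame();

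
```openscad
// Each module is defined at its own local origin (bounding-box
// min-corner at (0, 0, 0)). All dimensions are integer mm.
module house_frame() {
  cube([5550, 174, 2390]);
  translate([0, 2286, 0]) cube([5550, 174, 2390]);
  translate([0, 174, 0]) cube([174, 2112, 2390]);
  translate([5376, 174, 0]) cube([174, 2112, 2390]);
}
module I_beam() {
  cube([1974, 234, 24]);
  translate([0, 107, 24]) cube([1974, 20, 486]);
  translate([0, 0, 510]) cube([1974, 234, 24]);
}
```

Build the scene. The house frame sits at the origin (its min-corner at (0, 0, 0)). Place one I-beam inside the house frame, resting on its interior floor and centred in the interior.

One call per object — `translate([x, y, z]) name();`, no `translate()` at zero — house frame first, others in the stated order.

house_frame();
translate([1788, 1113, 0]) I_beam();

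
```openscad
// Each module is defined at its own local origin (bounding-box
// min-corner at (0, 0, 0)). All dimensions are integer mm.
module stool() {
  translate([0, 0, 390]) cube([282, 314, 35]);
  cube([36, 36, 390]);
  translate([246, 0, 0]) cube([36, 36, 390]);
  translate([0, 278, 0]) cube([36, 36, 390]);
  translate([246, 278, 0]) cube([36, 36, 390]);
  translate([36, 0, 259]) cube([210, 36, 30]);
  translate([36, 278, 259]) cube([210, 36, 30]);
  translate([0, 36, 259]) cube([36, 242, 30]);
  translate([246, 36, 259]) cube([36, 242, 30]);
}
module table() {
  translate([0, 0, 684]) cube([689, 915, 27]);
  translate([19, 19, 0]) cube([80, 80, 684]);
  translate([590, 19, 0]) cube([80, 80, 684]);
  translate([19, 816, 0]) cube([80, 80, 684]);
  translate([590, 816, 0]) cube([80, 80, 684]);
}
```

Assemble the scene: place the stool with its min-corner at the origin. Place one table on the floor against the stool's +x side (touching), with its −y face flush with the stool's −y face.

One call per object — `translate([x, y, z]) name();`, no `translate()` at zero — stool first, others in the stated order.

stool();
translate([282, 0, 0]) table();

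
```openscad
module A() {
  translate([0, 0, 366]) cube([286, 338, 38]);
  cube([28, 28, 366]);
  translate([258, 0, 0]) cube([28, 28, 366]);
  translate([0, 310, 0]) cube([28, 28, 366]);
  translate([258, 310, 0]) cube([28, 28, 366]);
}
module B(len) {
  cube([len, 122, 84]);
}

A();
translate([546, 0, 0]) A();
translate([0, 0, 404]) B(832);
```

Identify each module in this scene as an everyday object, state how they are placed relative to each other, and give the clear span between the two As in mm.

Second stool starts at x = 546; first ends at x = 286; clear span = 546 − 286 = 260 mm.

A is a stool. B is a beam. A beam spans the tops of two stools. The clear span between the two stools is 260 mm.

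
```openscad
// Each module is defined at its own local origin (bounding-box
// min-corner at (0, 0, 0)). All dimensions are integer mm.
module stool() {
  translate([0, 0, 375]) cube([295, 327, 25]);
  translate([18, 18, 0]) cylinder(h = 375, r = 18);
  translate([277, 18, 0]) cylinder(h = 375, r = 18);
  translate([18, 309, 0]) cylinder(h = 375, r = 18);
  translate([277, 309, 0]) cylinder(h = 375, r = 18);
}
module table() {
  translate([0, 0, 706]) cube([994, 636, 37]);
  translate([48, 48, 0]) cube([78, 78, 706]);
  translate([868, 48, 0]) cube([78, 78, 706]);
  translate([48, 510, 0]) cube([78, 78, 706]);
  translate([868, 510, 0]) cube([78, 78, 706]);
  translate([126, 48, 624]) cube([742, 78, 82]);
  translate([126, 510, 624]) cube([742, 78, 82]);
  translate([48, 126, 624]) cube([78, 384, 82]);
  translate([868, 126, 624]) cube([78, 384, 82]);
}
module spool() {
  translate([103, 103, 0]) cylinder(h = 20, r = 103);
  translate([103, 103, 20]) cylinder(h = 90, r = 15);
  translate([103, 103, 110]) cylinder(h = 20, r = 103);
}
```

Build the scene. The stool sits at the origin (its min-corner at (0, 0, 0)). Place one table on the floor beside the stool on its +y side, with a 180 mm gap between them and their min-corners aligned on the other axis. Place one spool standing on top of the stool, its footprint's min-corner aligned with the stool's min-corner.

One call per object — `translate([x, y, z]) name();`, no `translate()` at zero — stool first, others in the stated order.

stool();
translate([0, 507, 0]) table();
translate([0, 0, 400]) spool();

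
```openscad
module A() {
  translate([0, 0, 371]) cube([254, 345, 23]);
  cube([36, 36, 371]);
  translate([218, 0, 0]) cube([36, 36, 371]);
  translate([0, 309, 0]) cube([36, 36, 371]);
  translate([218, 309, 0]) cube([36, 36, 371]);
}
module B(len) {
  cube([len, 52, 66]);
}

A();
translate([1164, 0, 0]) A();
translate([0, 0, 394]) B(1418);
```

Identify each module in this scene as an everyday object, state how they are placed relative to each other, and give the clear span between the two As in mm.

Second stool starts at x = 1164; first ends at x = 254; clear span = 1164 − 254 = 910 mm.

A is a stool. B is a beam. A beam spans the tops of two stools. The clear span between the two stools is 910 mm.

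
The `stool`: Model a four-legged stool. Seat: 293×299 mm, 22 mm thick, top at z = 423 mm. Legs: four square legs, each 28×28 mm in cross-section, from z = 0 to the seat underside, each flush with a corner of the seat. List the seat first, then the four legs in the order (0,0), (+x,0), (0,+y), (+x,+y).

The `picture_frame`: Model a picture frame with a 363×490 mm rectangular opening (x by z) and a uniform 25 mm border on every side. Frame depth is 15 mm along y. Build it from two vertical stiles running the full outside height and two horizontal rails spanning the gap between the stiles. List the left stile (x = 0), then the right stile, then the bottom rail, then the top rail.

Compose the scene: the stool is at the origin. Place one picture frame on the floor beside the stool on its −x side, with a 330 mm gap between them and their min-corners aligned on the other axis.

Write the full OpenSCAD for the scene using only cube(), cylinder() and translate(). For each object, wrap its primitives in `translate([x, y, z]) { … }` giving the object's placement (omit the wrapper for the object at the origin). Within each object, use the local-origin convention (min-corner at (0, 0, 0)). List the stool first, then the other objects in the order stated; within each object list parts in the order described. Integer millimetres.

translate([0, 0, 401]) cube([293, 299, 22]);
cube([28, 28, 401]);
translate([265, 0, 0]) cube([28, 28, 401]);
translate([0, 271, 0]) cube([28, 28, 401]);
translate([265, 271, 0]) cube([28, 28, 401]);
translate([-743, 0, 0]) {
  cube([25, 15, 540]);
  translate([388, 0, 0]) cube([25, 15, 540]);
  translate([25, 0, 0]) cube([363, 15, 25]);
  translate([25, 0, 515]) cube([363, 15, 25]);
}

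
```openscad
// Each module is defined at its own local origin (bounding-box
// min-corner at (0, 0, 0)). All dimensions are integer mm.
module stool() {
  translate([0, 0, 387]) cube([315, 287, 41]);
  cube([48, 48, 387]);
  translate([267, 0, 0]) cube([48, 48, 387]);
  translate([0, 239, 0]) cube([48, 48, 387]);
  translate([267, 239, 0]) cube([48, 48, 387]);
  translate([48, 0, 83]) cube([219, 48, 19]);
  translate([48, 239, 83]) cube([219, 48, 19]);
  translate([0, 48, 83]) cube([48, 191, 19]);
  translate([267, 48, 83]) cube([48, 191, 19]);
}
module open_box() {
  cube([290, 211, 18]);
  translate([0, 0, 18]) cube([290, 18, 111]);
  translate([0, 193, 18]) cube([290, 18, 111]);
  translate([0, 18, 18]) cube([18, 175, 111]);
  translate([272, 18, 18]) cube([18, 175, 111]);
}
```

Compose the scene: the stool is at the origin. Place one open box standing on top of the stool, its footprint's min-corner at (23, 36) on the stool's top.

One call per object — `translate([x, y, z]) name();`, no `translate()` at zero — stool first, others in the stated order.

stool();
translate([23, 36, 428]) open_box();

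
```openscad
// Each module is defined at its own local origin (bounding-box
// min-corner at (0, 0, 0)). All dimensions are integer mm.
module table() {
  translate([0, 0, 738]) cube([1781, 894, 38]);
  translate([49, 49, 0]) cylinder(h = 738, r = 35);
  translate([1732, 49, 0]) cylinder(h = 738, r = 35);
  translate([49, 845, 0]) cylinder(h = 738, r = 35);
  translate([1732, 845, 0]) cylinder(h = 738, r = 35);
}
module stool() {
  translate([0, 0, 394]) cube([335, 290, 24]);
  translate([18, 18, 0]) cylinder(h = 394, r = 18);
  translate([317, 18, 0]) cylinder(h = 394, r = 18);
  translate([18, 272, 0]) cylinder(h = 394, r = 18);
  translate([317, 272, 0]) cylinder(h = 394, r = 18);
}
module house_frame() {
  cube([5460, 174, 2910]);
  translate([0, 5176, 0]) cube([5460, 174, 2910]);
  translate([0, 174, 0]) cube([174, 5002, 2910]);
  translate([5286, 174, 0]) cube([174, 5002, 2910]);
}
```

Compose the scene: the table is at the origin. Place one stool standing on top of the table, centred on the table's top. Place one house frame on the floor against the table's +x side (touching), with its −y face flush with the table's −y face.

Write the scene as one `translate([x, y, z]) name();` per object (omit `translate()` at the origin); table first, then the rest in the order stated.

table();
translate([723, 302, 776]) stool();
translate([1781, 0, 0]) house_frame();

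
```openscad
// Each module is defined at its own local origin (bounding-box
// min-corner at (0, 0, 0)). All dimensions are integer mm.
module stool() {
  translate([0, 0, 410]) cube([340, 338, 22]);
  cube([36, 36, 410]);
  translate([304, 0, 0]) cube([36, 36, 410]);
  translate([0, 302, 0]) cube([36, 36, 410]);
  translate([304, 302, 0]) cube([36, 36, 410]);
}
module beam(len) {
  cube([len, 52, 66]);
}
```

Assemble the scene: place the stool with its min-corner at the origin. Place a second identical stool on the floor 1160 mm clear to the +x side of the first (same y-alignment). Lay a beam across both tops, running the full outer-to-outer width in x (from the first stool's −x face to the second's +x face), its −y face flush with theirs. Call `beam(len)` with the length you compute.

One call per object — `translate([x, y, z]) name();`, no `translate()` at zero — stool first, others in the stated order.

stool();
translate([1500, 0, 0]) stool();
translate([0, 0, 432]) beam(1840);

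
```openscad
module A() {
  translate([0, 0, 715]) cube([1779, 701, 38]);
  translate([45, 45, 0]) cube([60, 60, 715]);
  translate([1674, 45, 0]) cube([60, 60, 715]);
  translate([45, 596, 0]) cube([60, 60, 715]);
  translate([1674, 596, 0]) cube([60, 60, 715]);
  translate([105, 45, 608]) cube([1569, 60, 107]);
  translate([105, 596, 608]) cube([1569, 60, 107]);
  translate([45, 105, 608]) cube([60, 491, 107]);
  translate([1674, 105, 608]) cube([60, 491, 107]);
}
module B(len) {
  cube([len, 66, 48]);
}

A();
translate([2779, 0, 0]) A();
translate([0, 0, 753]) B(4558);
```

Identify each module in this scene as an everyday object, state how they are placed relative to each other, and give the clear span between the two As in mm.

A is a table. B is a beam. A beam spans the tops of two tables. The clear span between the two tables is 1000 mm.

Second table starts at x = 2779; first ends at x = 1779; clear span = 2779 − 1779 = 1000 mm.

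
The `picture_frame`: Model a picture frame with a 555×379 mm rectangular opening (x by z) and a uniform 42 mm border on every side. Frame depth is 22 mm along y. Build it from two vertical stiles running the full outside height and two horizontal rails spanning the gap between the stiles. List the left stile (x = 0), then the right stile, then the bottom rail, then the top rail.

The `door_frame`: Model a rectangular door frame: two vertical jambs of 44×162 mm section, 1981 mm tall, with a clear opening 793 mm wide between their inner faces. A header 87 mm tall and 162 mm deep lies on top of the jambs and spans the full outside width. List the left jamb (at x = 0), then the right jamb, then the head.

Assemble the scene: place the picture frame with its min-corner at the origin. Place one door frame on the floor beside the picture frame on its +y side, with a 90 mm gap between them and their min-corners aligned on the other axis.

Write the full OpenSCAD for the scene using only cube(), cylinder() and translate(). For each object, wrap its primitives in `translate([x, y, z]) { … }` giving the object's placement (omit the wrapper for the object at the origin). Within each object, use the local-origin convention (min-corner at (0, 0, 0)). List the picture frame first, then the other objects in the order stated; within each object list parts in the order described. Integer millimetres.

cube([42, 22, 463]);
translate([597, 0, 0]) cube([42, 22, 463]);
translate([42, 0, 0]) cube([555, 22, 42]);
translate([42, 0, 421]) cube([555, 22, 42]);
translate([0, 112, 0]) {
  cube([44, 162, 1981]);
  translate([837, 0, 0]) cube([44, 162, 1981]);
  translate([0, 0, 1981]) cube([881, 162, 87]);
}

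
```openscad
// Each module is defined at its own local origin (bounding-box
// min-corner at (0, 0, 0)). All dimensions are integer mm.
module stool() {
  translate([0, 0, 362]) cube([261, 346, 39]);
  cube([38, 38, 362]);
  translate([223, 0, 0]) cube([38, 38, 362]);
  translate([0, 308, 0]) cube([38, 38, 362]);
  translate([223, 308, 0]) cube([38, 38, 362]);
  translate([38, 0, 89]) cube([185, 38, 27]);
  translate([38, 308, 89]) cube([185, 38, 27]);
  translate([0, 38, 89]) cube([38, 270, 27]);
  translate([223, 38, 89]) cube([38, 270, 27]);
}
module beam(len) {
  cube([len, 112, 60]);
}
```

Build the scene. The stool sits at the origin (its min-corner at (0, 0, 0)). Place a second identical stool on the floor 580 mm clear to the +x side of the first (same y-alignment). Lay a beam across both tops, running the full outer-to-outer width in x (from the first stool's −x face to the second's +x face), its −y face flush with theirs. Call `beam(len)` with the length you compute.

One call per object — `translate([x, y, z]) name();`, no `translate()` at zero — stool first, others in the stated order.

stool();
translate([841, 0, 0]) stool();
translate([0, 0, 401]) beam(1102);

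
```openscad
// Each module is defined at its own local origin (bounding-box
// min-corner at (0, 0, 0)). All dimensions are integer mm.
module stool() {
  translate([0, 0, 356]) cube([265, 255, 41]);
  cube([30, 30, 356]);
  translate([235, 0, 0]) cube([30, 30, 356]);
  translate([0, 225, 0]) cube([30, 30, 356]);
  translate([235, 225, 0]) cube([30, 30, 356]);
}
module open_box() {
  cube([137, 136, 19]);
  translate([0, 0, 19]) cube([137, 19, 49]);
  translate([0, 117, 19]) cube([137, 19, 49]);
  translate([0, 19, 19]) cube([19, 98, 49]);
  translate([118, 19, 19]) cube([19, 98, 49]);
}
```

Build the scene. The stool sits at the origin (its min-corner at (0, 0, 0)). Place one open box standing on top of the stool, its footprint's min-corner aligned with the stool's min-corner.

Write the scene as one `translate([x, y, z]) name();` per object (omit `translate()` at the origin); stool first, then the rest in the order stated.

stool();
translate([0, 0, 397]) open_box();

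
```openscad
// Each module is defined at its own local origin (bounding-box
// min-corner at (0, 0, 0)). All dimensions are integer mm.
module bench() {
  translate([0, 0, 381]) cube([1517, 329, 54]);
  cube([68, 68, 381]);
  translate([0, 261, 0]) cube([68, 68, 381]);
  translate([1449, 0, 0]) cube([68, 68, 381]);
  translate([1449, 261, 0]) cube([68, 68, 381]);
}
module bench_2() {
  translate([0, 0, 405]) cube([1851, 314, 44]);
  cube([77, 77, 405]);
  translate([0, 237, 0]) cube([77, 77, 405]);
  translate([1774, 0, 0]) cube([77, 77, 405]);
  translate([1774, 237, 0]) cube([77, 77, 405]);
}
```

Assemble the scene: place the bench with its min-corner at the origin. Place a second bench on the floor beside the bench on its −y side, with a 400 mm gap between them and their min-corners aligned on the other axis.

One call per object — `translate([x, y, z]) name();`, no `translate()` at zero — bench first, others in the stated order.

bench();
translate([0, -714, 0]) bench_2();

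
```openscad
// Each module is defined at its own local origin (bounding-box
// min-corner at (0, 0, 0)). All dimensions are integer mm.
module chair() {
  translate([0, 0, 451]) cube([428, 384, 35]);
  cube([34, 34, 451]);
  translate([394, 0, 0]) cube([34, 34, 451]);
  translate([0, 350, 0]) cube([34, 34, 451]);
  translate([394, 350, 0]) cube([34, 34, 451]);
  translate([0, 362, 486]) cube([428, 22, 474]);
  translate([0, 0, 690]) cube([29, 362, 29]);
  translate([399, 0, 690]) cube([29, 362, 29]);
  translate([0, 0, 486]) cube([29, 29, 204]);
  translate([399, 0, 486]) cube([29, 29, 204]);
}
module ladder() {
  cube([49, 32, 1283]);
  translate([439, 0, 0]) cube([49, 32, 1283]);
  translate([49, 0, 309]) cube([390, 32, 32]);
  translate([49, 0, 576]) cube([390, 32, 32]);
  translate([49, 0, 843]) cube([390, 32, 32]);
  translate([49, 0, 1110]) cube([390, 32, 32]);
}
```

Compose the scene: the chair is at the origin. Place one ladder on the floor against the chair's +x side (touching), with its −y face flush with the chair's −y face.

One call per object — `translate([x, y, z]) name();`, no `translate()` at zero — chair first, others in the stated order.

chair();
translate([428, 0, 0]) ladder();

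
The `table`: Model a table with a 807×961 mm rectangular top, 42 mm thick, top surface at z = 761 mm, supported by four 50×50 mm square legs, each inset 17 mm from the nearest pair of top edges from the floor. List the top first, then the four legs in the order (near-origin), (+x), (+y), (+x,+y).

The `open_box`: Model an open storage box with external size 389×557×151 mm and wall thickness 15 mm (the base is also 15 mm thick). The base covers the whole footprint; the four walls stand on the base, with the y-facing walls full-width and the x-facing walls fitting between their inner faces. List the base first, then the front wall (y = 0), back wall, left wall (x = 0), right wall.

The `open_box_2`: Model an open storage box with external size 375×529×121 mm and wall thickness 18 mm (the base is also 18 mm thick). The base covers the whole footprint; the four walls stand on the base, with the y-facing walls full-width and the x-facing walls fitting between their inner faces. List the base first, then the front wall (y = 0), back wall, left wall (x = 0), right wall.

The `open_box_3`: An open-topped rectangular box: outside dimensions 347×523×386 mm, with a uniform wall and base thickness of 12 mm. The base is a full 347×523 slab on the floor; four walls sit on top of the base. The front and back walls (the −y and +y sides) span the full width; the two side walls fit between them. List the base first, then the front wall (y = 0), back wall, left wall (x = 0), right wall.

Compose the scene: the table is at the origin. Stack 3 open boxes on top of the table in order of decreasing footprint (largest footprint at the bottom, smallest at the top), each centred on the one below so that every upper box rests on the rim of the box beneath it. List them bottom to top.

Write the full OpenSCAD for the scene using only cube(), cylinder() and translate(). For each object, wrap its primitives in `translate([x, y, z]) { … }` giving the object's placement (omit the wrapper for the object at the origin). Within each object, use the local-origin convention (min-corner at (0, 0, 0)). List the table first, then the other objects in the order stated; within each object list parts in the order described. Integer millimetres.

translate([0, 0, 719]) cube([807, 961, 42]);
translate([17, 17, 0]) cube([50, 50, 719]);
translate([740, 17, 0]) cube([50, 50, 719]);
translate([17, 894, 0]) cube([50, 50, 719]);
translate([740, 894, 0]) cube([50, 50, 719]);
translate([209, 202, 761]) {
  cube([389, 557, 15]);
  translate([0, 0, 15]) cube([389, 15, 136]);
  translate([0, 542, 15]) cube([389, 15, 136]);
  translate([0, 15, 15]) cube([15, 527, 136]);
  translate([374, 15, 15]) cube([15, 527, 136]);
}
translate([216, 216, 912]) {
  cube([375, 529, 18]);
  translate([0, 0, 18]) cube([375, 18, 103]);
  translate([0, 511, 18]) cube([375, 18, 103]);
  translate([0, 18, 18]) cube([18, 493, 103]);
  translate([357, 18, 18]) cube([18, 493, 103]);
}
translate([230, 219, 1033]) {
  cube([347, 523, 12]);
  translate([0, 0, 12]) cube([347, 12, 374]);
  translate([0, 511, 12]) cube([347, 12, 374]);
  translate([0, 12, 12]) cube([12, 499, 374]);
  translate([335, 12, 12]) cube([12, 499, 374]);
}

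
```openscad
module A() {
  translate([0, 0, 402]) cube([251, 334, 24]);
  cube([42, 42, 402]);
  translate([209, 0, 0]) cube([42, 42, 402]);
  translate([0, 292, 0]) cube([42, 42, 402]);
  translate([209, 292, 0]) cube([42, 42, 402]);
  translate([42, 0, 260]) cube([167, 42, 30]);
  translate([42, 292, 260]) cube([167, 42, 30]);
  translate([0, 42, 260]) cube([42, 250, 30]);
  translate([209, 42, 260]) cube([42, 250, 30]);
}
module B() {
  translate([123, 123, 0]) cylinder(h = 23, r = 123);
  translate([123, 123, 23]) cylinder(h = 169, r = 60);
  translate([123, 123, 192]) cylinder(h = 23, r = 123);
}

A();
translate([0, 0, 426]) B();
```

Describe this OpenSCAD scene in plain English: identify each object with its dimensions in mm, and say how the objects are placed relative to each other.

A is a simple wooden stool: a rectangular seat 251 mm (x) by 334 mm (y), 24 mm thick, top face at z = 426 mm, on four square legs, each 42×42 mm in cross-section. The legs rest on z = 0, each flush with a corner of the seat. Four stretchers, 42 mm wide and 30 mm tall, connect adjacent legs with their undersides at z = 260 mm, each running between the inner faces of the legs it joins and aligned with the legs' outer faces on the other axis.

B is a spool: two coaxial disc flanges of radius 123 mm and thickness 23 mm, joined by a core cylinder of radius 60 mm and height 169 mm. The lower flange rests on z = 0 and the three cylinders share a vertical axis.

The spool is on top of the stool.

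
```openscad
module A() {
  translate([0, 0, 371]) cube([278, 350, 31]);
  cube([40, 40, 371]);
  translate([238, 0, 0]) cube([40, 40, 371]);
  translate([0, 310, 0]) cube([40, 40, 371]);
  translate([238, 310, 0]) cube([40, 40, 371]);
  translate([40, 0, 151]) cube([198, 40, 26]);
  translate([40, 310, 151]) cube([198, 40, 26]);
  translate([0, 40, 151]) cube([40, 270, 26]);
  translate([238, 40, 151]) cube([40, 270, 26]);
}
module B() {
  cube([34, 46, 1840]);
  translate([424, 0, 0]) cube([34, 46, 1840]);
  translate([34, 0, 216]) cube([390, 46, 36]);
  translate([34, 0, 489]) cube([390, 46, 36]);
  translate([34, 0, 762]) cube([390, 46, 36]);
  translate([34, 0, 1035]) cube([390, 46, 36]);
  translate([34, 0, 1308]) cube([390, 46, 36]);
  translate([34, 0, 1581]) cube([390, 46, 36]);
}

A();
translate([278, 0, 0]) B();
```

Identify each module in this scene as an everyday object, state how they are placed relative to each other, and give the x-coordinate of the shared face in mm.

A is a stool. B is a ladder. The ladder is against the stool's +x side, with their −y faces flush. The x-coordinate of the shared face is 278 mm.

The stool's +x face and the ladder's −x face are both at x = 278 mm.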